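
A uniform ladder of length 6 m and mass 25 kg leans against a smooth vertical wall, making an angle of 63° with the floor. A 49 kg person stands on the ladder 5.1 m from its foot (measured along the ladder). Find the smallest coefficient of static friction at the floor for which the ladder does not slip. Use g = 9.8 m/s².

About the foot of the ladder:
Ladder weight 25×9.8 = 245 N acts at 3 m along the ladder; its horizontal arm is 3·cos63° = 1.362 m → τ = 333.7 N·m clockwise.
Person: 49×9.8 = 480.2 N at 5.1 m → arm 2.315 m → τ = 1112 N·m clockwise.
Wall normal N acts horizontally at the top; its moment arm is the height L sinθ = 6·sin63° = 5.346 m, counterclockwise.
Στ = 0 ⇒ N × 5.346 = 1446 ⇒ N = 270.5 N.
ΣFx = 0 ⇒ f = N_wall = 270.5 N. ΣFy = 0 ⇒ N_floor = 725.2 N.
μ_min = f / N_floor = 270.5 / 725.2 = 0.373.

μ_min ≈ 0.373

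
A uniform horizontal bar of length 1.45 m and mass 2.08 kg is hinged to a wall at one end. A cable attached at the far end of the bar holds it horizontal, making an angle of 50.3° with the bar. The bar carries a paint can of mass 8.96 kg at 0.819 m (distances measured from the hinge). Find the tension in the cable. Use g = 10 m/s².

T ≈ 79.3 N

Taking torques about the hinge:
Beam weight: 2.08 × 10 = 20.8 N down at 0.725 m → arm 0.725 m, τ = 20.8 × 0.725 = 15.08 N·m clockwise.
Paint can: 8.96 × 10 = 89.6 N down at 0.819 m → arm 0.819 m, τ = 89.6 × 0.819 = 73.38 N·m clockwise.
Total clockwise load moment = 88.46 N·m.
The cable tension T acts at 1.45 m; only its component perpendicular to the bar, T sinθ, produces torque. sin 50.3° = 0.7694.
Setting net torque to zero: T × 1.45 × 0.7694 = 88.46 → T = 88.46 / 1.116 = 79.3 N.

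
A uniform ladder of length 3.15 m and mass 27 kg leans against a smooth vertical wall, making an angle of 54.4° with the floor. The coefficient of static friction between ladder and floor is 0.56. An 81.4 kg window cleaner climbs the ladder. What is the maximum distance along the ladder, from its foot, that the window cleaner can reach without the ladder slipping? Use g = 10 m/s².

d ≈ 2.76 m

Choose the foot of the ladder as the axis so the floor normal and friction both act there and drop out.
Ladder weight 27×10 = 270 N acts at 1.575 m along the ladder; its horizontal arm is 1.575·cos54.4° = 0.9168 m → τ = 247.5 N·m clockwise.
Window cleaner weight 81.4×10 = 814 N at distance d → arm d·cos54.4° → τ = 814·d·0.5821 clockwise.
Wall normal N at the top has arm L sinθ = 2.561 m counterclockwise, so Στ = 0 gives N·2.561 = 247.5 + 473.8·d.
ΣFy = 0 ⇒ N_floor = 1084 N, so the maximum friction is μ_s·N_floor = 0.56×1084 = 607 N. ΣFx = 0 ⇒ N_wall = f, so at the slipping point N = 607 N.
Substituting: 607×2.561 = 247.5 + 473.8·d ⇒ d = (1555 − 247.5) / 473.8 = 2.76 m.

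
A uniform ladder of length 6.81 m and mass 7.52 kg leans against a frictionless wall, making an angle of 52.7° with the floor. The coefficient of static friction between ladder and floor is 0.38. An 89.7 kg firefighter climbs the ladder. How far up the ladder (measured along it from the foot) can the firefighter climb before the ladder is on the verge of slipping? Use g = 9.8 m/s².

Choose the foot of the ladder as the axis so the floor normal and friction both act there and drop out.
Ladder weight 7.52×9.8 = 73.7 N acts at 3.405 m along the ladder; its horizontal arm is 3.405·cos52.7° = 2.063 m → τ = 152 N·m clockwise.
Firefighter weight 89.7×9.8 = 879.1 N at distance d → arm d·cos52.7° → τ = 879.1·d·0.606 clockwise.
Wall normal N at the top has arm L sinθ = 5.417 m counterclockwise, so Στ = 0 gives N·5.417 = 152 + 532.7·d.
ΣFy = 0 ⇒ N_floor = 952.8 N, so the maximum friction is μ_s·N_floor = 0.38×952.8 = 362.1 N. ΣFx = 0 ⇒ N_wall = f, so at the slipping point N = 362.1 N.
Substituting: 362.1×5.417 = 152 + 532.7·d ⇒ d = (1961 − 152) / 532.7 = 3.4 m.

d ≈ 3.4 m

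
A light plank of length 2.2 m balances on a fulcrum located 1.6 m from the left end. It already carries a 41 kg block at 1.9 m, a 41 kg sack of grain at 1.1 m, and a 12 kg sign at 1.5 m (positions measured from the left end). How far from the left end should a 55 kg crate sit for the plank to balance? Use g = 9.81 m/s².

Choose the fulcrum (at 1.6 m from the left end) as the axis so the support reaction has zero arm there.
Block: 41 × 9.81 = 402.2 N down at 1.9 m → arm 0.3 m, τ = 402.2 × 0.3 = 120.7 N·m clockwise.
Sack of grain: 41 × 9.81 = 402.2 N down at 1.1 m → arm 0.5 m, τ = 402.2 × 0.5 = 201.1 N·m counterclockwise.
Sign: 12 × 9.81 = 117.7 N down at 1.5 m → arm 0.1 m, τ = 117.7 × 0.1 = 11.77 N·m counterclockwise.
Net moment of existing loads = 92.17 N·m counterclockwise.
The crate weighs 55 × 9.81 = 539.6 N and must supply an equal clockwise moment, so its lever arm about the fulcrum is 92.17 / 539.6 = 0.171 m.
That puts it at 1.6 + 0.171 = 1.77 m from the left end.

x ≈ 1.77 m from the left end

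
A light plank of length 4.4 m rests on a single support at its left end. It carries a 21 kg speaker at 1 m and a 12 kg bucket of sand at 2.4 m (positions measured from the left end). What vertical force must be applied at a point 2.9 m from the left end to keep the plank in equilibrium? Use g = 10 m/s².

Choose the left end as the axis so the unknown pivot reaction has zero arm there.
Speaker: 21 × 10 = 210 N down at 1 m → arm 1 m, τ = 210 × 1 = 210 N·m clockwise.
Bucket of sand: 12 × 10 = 120 N down at 2.4 m → arm 2.4 m, τ = 120 × 2.4 = 288 N·m clockwise.
Net moment of the loads = 498 N·m clockwise.
The upward force F acts at a point 2.9 m from the left end, arm 2.9 m, giving F × 2.9 counterclockwise.
Στ = 0 ⇒ F × 2.9 = 498 ⇒ F = 498 / 2.9 = 172 N.

F ≈ 172 N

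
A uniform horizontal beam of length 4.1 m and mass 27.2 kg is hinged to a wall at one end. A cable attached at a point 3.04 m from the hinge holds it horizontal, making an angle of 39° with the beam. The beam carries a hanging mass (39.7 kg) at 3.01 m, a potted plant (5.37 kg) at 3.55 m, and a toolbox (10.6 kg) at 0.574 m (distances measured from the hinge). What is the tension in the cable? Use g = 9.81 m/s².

T ≈ 1030 N

About the hinge:
Beam weight: 27.2 × 9.81 = 266.8 N down at 2.05 m → arm 2.05 m, τ = 266.8 × 2.05 = 546.9 N·m clockwise.
Hanging mass: 39.7 × 9.81 = 389.5 N down at 3.01 m → arm 3.01 m, τ = 389.5 × 3.01 = 1172 N·m clockwise.
Potted plant: 5.37 × 9.81 = 52.68 N down at 3.55 m → arm 3.55 m, τ = 52.68 × 3.55 = 187 N·m clockwise.
Toolbox: 10.6 × 9.81 = 104 N down at 0.574 m → arm 0.574 m, τ = 104 × 0.574 = 59.7 N·m clockwise.
Total clockwise load moment = 1966 N·m.
The cable tension T acts at 3.04 m; only its component perpendicular to the beam, T sinθ, produces torque. sin 39° = 0.6293.
Setting net torque to zero: T × 3.04 × 0.6293 = 1966 → T = 1966 / 1.913 = 1030 N.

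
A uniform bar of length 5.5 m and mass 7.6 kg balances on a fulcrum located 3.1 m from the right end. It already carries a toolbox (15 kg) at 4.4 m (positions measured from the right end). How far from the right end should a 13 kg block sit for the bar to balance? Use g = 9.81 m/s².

About the fulcrum (at 3.1 m from the right end):
Beam weight: 7.6 × 9.81 = 74.56 N down at 2.75 m → arm 0.35 m, τ = 74.56 × 0.35 = 26.1 N·m clockwise.
Toolbox: 15 × 9.81 = 147.2 N down at 4.4 m → arm 1.3 m, τ = 147.2 × 1.3 = 191.4 N·m counterclockwise.
Net moment of existing loads = 165.3 N·m counterclockwise.
The block weighs 13 × 9.81 = 127.5 N and must supply an equal clockwise moment, so its lever arm about the fulcrum is 165.3 / 127.5 = 1.3 m.
That puts it at 3.1 − 1.3 = 1.8 m from the right end.

x ≈ 1.8 m from the right end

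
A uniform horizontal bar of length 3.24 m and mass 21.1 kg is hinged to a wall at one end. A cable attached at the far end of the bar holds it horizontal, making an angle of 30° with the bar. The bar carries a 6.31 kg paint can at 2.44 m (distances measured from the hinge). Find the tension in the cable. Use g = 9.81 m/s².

Taking torques about the hinge:
Beam weight: 21.1 × 9.81 = 207 N down at 1.62 m → arm 1.62 m, τ = 207 × 1.62 = 335.3 N·m clockwise.
Paint can: 6.31 × 9.81 = 61.9 N down at 2.44 m → arm 2.44 m, τ = 61.9 × 2.44 = 151 N·m clockwise.
Total clockwise load moment = 486.3 N·m.
The cable tension T acts at 3.24 m; only its component perpendicular to the bar, T sinθ, produces torque. sin 30° = 0.5.
Στ = 0 ⇒ T × 3.24 × 0.5 = 486.3 ⇒ T = 486.3 / 1.62 = 300 N.

T ≈ 300 N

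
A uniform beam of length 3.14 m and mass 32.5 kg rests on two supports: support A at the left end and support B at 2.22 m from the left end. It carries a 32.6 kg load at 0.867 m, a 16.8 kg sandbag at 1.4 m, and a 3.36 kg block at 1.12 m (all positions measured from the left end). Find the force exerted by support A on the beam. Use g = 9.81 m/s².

Choose support B as the axis so its reaction then has zero moment arm.
Beam weight: 32.5 × 9.81 = 318.8 N down at 1.57 m → arm 0.65 m, τ = 318.8 × 0.65 = 207.2 N·m counterclockwise.
Load: 32.6 × 9.81 = 319.8 N down at 0.867 m → arm 1.353 m, τ = 319.8 × 1.353 = 432.7 N·m counterclockwise.
Sandbag: 16.8 × 9.81 = 164.8 N down at 1.4 m → arm 0.82 m, τ = 164.8 × 0.82 = 135.1 N·m counterclockwise.
Block: 3.36 × 9.81 = 32.96 N down at 1.12 m → arm 1.1 m, τ = 32.96 × 1.1 = 36.26 N·m counterclockwise.
Net load moment about support B = 811.3 N·m counterclockwise.
Reaction R at support A is upward at 0 m, arm 2.22 m → moment R × 2.22 clockwise.
Balancing moments: R × 2.22 = 811.3, giving R = 365 N.

R_A ≈ 365 N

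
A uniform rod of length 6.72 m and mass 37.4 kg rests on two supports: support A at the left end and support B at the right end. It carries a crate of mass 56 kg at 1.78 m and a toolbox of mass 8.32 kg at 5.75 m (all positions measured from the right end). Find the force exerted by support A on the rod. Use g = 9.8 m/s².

R_A ≈ 398 N

Take moments about support B.
Beam weight: 37.4 × 9.8 = 366.5 N down at 3.36 m → arm 3.36 m, τ = 366.5 × 3.36 = 1231 N·m counterclockwise.
Crate: 56 × 9.8 = 548.8 N down at 1.78 m → arm 1.78 m, τ = 548.8 × 1.78 = 976.9 N·m counterclockwise.
Toolbox: 8.32 × 9.8 = 81.54 N down at 5.75 m → arm 5.75 m, τ = 81.54 × 5.75 = 468.9 N·m counterclockwise.
Net load moment about support B = 2677 N·m counterclockwise.
Reaction R at support A is upward at 6.72 m, arm 6.72 m → moment R × 6.72 clockwise.
Στ = 0 ⇒ R × 6.72 = 2677 ⇒ R = 398 N.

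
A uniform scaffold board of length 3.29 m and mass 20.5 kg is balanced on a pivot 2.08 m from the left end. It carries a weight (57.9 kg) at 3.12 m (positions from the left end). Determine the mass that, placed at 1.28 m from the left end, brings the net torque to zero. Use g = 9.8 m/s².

Sum moments about the pivot (at 2.08 m from the left end) (the support reaction has zero arm there).
Beam weight: 20.5 × 9.8 = 200.9 N down at 1.645 m → arm 0.435 m, τ = 200.9 × 0.435 = 87.39 N·m counterclockwise.
Weight: 57.9 × 9.8 = 567.4 N down at 3.12 m → arm 1.04 m, τ = 567.4 × 1.04 = 590.1 N·m clockwise.
Net moment of known loads = 502.7 N·m clockwise.
An unknown mass m at 1.28 m has arm 0.8 m; its moment is m·g·0.8 counterclockwise.
Balancing moments: m × 9.8 × 0.8 = 502.7, giving m = 502.7 / (9.8 × 0.8) = 64.1 kg.

m ≈ 64.1 kg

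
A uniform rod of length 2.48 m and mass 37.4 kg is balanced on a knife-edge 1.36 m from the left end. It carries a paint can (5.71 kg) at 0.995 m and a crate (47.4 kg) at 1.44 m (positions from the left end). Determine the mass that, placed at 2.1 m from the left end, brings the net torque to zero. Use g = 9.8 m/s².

m ≈ 3.76 kg

Taking torques about the knife-edge (at 1.36 m from the left end):
Beam weight: 37.4 × 9.8 = 366.5 N down at 1.24 m → arm 0.12 m, τ = 366.5 × 0.12 = 43.98 N·m counterclockwise.
Paint can: 5.71 × 9.8 = 55.96 N down at 0.995 m → arm 0.365 m, τ = 55.96 × 0.365 = 20.43 N·m counterclockwise.
Crate: 47.4 × 9.8 = 464.5 N down at 1.44 m → arm 0.08 m, τ = 464.5 × 0.08 = 37.16 N·m clockwise.
Net moment of known loads = 27.25 N·m counterclockwise.
An unknown mass m at 2.1 m has arm 0.74 m; its moment is m·g·0.74 clockwise.
Balancing moments: m × 9.8 × 0.74 = 27.25, giving m = 27.25 / (9.8 × 0.74) = 3.76 kg.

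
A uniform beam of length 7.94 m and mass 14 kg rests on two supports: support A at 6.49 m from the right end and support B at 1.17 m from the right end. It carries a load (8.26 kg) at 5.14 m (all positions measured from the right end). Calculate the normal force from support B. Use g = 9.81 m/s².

Choose support A as the axis so its reaction then has zero moment arm.
Beam weight: 14 × 9.81 = 137.3 N down at 3.97 m → arm 2.52 m, τ = 137.3 × 2.52 = 346 N·m clockwise.
Load: 8.26 × 9.81 = 81.03 N down at 5.14 m → arm 1.35 m, τ = 81.03 × 1.35 = 109.4 N·m clockwise.
Net load moment about support A = 455.4 N·m clockwise.
Reaction R at support B is upward at 1.17 m, arm 5.32 m → moment R × 5.32 counterclockwise.
For rotational equilibrium, R × 5.32 = 455.4, so R = 85.6 N.

R_B ≈ 85.6 N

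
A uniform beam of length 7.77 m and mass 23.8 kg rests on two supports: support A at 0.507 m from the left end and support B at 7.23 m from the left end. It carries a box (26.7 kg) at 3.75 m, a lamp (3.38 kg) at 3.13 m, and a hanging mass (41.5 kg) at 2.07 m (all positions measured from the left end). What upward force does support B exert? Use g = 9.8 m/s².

Take moments about support A.
Beam weight: 23.8 × 9.8 = 233.2 N down at 3.885 m → arm 3.378 m, τ = 233.2 × 3.378 = 787.7 N·m clockwise.
Box: 26.7 × 9.8 = 261.7 N down at 3.75 m → arm 3.243 m, τ = 261.7 × 3.243 = 848.7 N·m clockwise.
Lamp: 3.38 × 9.8 = 33.12 N down at 3.13 m → arm 2.623 m, τ = 33.12 × 2.623 = 86.87 N·m clockwise.
Hanging mass: 41.5 × 9.8 = 406.7 N down at 2.07 m → arm 1.563 m, τ = 406.7 × 1.563 = 635.7 N·m clockwise.
Net load moment about support A = 2359 N·m clockwise.
Reaction R at support B is upward at 7.23 m, arm 6.723 m → moment R × 6.723 counterclockwise.
Balancing moments: R × 6.723 = 2359, giving R = 351 N.

R_B ≈ 351 N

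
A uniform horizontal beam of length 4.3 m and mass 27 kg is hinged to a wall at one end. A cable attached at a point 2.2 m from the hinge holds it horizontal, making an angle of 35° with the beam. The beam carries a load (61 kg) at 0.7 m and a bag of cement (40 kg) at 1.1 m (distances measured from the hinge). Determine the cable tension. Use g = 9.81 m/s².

Take moments about the hinge.
Beam weight: 27 × 9.81 = 264.9 N down at 2.15 m → arm 2.15 m, τ = 264.9 × 2.15 = 569.5 N·m clockwise.
Load: 61 × 9.81 = 598.4 N down at 0.7 m → arm 0.7 m, τ = 598.4 × 0.7 = 418.9 N·m clockwise.
Bag of cement: 40 × 9.81 = 392.4 N down at 1.1 m → arm 1.1 m, τ = 392.4 × 1.1 = 431.6 N·m clockwise.
Total clockwise load moment = 1420 N·m.
The cable tension T acts at 2.2 m; only its component perpendicular to the beam, T sinθ, produces torque. sin 35° = 0.5736.
Balancing moments: T × 2.2 × 0.5736 = 1420, giving T = 1420 / 1.262 = 1130 N.

T ≈ 1130 N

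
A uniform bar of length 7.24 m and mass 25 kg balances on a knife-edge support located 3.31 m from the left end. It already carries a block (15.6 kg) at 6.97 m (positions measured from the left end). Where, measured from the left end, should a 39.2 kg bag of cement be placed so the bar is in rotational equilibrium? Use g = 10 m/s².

x ≈ 1.66 m from the left end

Take moments about the knife-edge support (at 3.31 m from the left end).
Beam weight: 25 × 10 = 250 N down at 3.62 m → arm 0.31 m, τ = 250 × 0.31 = 77.5 N·m clockwise.
Block: 15.6 × 10 = 156 N down at 6.97 m → arm 3.66 m, τ = 156 × 3.66 = 571 N·m clockwise.
Net moment of existing loads = 648.5 N·m clockwise.
The bag of cement weighs 39.2 × 10 = 392 N and must supply an equal counterclockwise moment, so its lever arm about the knife-edge support is 648.5 / 392 = 1.65 m.
That puts it at 3.31 − 1.65 = 1.66 m from the left end.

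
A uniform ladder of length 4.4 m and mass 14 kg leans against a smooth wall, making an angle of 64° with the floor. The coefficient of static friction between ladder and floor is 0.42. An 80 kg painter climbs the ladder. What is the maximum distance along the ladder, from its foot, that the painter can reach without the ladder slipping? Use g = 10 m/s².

d ≈ 4.07 m

Sum moments about the foot of the ladder (the floor normal and friction both act there and drop out).
Ladder weight 14×10 = 140 N acts at 2.2 m along the ladder; its horizontal arm is 2.2·cos64° = 0.9644 m → τ = 135 N·m clockwise.
Painter weight 80×10 = 800 N at distance d → arm d·cos64° → τ = 800·d·0.4384 clockwise.
Wall normal N at the top has arm L sinθ = 3.955 m counterclockwise, so Στ = 0 gives N·3.955 = 135 + 350.7·d.
ΣFy = 0 ⇒ N_floor = 940 N, so the maximum friction is μ_s·N_floor = 0.42×940 = 394.8 N. ΣFx = 0 ⇒ N_wall = f, so at the slipping point N = 394.8 N.
Substituting: 394.8×3.955 = 135 + 350.7·d ⇒ d = (1561 − 135) / 350.7 = 4.07 m.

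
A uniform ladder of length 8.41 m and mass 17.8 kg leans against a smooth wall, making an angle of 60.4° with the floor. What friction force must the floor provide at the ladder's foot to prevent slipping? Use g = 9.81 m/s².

f ≈ 49.6 N

Sum moments about the foot of the ladder (the floor normal and friction both act there and drop out).
Ladder weight 17.8×9.81 = 174.6 N acts at 4.205 m along the ladder; its horizontal arm is 4.205·cos60.4° = 2.077 m → τ = 362.6 N·m clockwise.
Wall normal N acts horizontally at the top; its moment arm is the height L sinθ = 8.41·sin60.4° = 7.312 m, counterclockwise.
Setting net torque to zero: N × 7.312 = 362.6 → N = 49.6 N.
ΣFx = 0: friction at the foot balances the wall's push, so f = N_wall = 49.6 N.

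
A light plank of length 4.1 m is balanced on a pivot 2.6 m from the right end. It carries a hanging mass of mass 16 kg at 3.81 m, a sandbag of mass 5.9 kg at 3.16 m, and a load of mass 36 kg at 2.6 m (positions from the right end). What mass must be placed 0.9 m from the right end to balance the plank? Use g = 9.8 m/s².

Take moments about the pivot (at 2.6 m from the right end).
Hanging mass: 16 × 9.8 = 156.8 N down at 3.81 m → arm 1.21 m, τ = 156.8 × 1.21 = 189.7 N·m counterclockwise.
Sandbag: 5.9 × 9.8 = 57.82 N down at 3.16 m → arm 0.56 m, τ = 57.82 × 0.56 = 32.38 N·m counterclockwise.
Load: acts at the pivot, moment arm 0 → no torque.
Net moment of known loads = 222.1 N·m counterclockwise.
An unknown mass m at 0.9 m has arm 1.7 m; its moment is m·g·1.7 clockwise.
Στ = 0 ⇒ m × 9.8 × 1.7 = 222.1 ⇒ m = 222.1 / (9.8 × 1.7) = 13.3 kg.

m ≈ 13.3 kg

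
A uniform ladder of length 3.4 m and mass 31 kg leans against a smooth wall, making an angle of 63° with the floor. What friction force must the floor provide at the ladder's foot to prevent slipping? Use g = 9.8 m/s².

f ≈ 77.4 N

Taking torques about the foot of the ladder:
Ladder weight 31×9.8 = 303.8 N acts at 1.7 m along the ladder; its horizontal arm is 1.7·cos63° = 0.7718 m → τ = 234.5 N·m clockwise.
Wall normal N acts horizontally at the top; its moment arm is the height L sinθ = 3.4·sin63° = 3.029 m, counterclockwise.
For rotational equilibrium, N × 3.029 = 234.5, so N = 77.4 N.
ΣFx = 0: friction at the foot balances the wall's push, so f = N_wall = 77.4 N.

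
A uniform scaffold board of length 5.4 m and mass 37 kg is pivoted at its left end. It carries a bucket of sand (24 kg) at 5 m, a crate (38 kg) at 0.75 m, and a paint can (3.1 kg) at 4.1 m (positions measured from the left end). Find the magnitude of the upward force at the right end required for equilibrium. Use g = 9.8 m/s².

Sum moments about the left end (the unknown pivot reaction has zero arm there).
Beam weight: 37 × 9.8 = 362.6 N down at 2.7 m → arm 2.7 m, τ = 362.6 × 2.7 = 979 N·m clockwise.
Bucket of sand: 24 × 9.8 = 235.2 N down at 5 m → arm 5 m, τ = 235.2 × 5 = 1176 N·m clockwise.
Crate: 38 × 9.8 = 372.4 N down at 0.75 m → arm 0.75 m, τ = 372.4 × 0.75 = 279.3 N·m clockwise.
Paint can: 3.1 × 9.8 = 30.38 N down at 4.1 m → arm 4.1 m, τ = 30.38 × 4.1 = 124.6 N·m clockwise.
Net moment of the loads = 2559 N·m clockwise.
The upward force F acts at the right end, arm 5.4 m, giving F × 5.4 counterclockwise.
Balancing moments: F × 5.4 = 2559, giving F = 2559 / 5.4 = 474 N.

F ≈ 474 N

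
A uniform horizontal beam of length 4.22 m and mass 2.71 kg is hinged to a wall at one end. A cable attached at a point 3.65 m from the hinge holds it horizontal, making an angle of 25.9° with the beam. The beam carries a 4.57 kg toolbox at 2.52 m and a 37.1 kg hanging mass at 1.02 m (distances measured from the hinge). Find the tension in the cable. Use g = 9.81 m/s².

T ≈ 339 N

Take moments about the hinge.
Beam weight: 2.71 × 9.81 = 26.59 N down at 2.11 m → arm 2.11 m, τ = 26.59 × 2.11 = 56.1 N·m clockwise.
Toolbox: 4.57 × 9.81 = 44.83 N down at 2.52 m → arm 2.52 m, τ = 44.83 × 2.52 = 113 N·m clockwise.
Hanging mass: 37.1 × 9.81 = 364 N down at 1.02 m → arm 1.02 m, τ = 364 × 1.02 = 371.3 N·m clockwise.
Total clockwise load moment = 540.4 N·m.
The cable tension T acts at 3.65 m; only its component perpendicular to the beam, T sinθ, produces torque. sin 25.9° = 0.4368.
For rotational equilibrium, T × 3.65 × 0.4368 = 540.4, so T = 540.4 / 1.594 = 339 N.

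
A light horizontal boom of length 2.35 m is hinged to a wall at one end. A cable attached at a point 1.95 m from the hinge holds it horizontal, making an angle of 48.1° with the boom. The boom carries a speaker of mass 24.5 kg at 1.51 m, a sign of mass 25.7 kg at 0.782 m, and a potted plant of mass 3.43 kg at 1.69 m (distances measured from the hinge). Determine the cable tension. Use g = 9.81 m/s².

T ≈ 425 N

About the hinge:
Speaker: 24.5 × 9.81 = 240.3 N down at 1.51 m → arm 1.51 m, τ = 240.3 × 1.51 = 362.9 N·m clockwise.
Sign: 25.7 × 9.81 = 252.1 N down at 0.782 m → arm 0.782 m, τ = 252.1 × 0.782 = 197.1 N·m clockwise.
Potted plant: 3.43 × 9.81 = 33.65 N down at 1.69 m → arm 1.69 m, τ = 33.65 × 1.69 = 56.87 N·m clockwise.
Total clockwise load moment = 616.9 N·m.
The cable tension T acts at 1.95 m; only its component perpendicular to the boom, T sinθ, produces torque. sin 48.1° = 0.7443.
For rotational equilibrium, T × 1.95 × 0.7443 = 616.9, so T = 616.9 / 1.451 = 425 N.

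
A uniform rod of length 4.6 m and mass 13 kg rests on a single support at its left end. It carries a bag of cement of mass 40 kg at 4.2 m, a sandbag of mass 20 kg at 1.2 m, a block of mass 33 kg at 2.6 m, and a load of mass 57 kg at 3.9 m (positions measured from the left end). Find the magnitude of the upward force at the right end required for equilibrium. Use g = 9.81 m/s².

About the left end:
Beam weight: 13 × 9.81 = 127.5 N down at 2.3 m → arm 2.3 m, τ = 127.5 × 2.3 = 293.2 N·m clockwise.
Bag of cement: 40 × 9.81 = 392.4 N down at 4.2 m → arm 4.2 m, τ = 392.4 × 4.2 = 1648 N·m clockwise.
Sandbag: 20 × 9.81 = 196.2 N down at 1.2 m → arm 1.2 m, τ = 196.2 × 1.2 = 235.4 N·m clockwise.
Block: 33 × 9.81 = 323.7 N down at 2.6 m → arm 2.6 m, τ = 323.7 × 2.6 = 841.6 N·m clockwise.
Load: 57 × 9.81 = 559.2 N down at 3.9 m → arm 3.9 m, τ = 559.2 × 3.9 = 2181 N·m clockwise.
Net moment of the loads = 5199 N·m clockwise.
The upward force F acts at the right end, arm 4.6 m, giving F × 4.6 counterclockwise.
Στ = 0 ⇒ F × 4.6 = 5199 ⇒ F = 5199 / 4.6 = 1130 N.

F ≈ 1130 N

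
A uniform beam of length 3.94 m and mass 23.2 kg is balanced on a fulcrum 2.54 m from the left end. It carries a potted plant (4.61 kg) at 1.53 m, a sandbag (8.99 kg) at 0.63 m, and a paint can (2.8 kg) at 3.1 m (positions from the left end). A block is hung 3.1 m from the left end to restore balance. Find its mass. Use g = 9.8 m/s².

m ≈ 59.8 kg

Sum moments about the fulcrum (at 2.54 m from the left end) (the support reaction has zero arm there).
Beam weight: 23.2 × 9.8 = 227.4 N down at 1.97 m → arm 0.57 m, τ = 227.4 × 0.57 = 129.6 N·m counterclockwise.
Potted plant: 4.61 × 9.8 = 45.18 N down at 1.53 m → arm 1.01 m, τ = 45.18 × 1.01 = 45.63 N·m counterclockwise.
Sandbag: 8.99 × 9.8 = 88.1 N down at 0.63 m → arm 1.91 m, τ = 88.1 × 1.91 = 168.3 N·m counterclockwise.
Paint can: 2.8 × 9.8 = 27.44 N down at 3.1 m → arm 0.56 m, τ = 27.44 × 0.56 = 15.37 N·m clockwise.
Net moment of known loads = 328.2 N·m counterclockwise.
An unknown mass m at 3.1 m has arm 0.56 m; its moment is m·g·0.56 clockwise.
Στ = 0 ⇒ m × 9.8 × 0.56 = 328.2 ⇒ m = 328.2 / (9.8 × 0.56) = 59.8 kg.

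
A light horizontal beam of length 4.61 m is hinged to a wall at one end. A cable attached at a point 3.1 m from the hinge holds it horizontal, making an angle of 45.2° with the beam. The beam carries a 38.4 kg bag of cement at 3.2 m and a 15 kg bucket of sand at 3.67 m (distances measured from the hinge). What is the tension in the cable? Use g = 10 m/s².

Choose the hinge as the axis so the unknown hinge reaction has zero arm there.
Bag of cement: 38.4 × 10 = 384 N down at 3.2 m → arm 3.2 m, τ = 384 × 3.2 = 1229 N·m clockwise.
Bucket of sand: 15 × 10 = 150 N down at 3.67 m → arm 3.67 m, τ = 150 × 3.67 = 550.5 N·m clockwise.
Total clockwise load moment = 1780 N·m.
The cable tension T acts at 3.1 m; only its component perpendicular to the beam, T sinθ, produces torque. sin 45.2° = 0.7096.
Στ = 0 ⇒ T × 3.1 × 0.7096 = 1780 ⇒ T = 1780 / 2.2 = 809 N.

T ≈ 809 N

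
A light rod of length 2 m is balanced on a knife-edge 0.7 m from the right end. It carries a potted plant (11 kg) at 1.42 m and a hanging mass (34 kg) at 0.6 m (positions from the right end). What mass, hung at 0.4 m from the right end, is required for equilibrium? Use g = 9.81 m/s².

Choose the knife-edge (at 0.7 m from the right end) as the axis so the support reaction has zero arm there.
Potted plant: 11 × 9.81 = 107.9 N down at 1.42 m → arm 0.72 m, τ = 107.9 × 0.72 = 77.69 N·m counterclockwise.
Hanging mass: 34 × 9.81 = 333.5 N down at 0.6 m → arm 0.1 m, τ = 333.5 × 0.1 = 33.35 N·m clockwise.
Net moment of known loads = 44.34 N·m counterclockwise.
An unknown mass m at 0.4 m has arm 0.3 m; its moment is m·g·0.3 clockwise.
For rotational equilibrium, m × 9.81 × 0.3 = 44.34, so m = 44.34 / (9.81 × 0.3) = 15.1 kg.

m ≈ 15.1 kg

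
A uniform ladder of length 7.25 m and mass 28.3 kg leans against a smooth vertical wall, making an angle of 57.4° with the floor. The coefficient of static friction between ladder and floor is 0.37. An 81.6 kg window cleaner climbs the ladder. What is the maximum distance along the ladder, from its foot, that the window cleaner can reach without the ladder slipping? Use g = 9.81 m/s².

d ≈ 4.39 m

Choose the foot of the ladder as the axis so the floor normal and friction both act there and drop out.
Ladder weight 28.3×9.81 = 277.6 N acts at 3.625 m along the ladder; its horizontal arm is 3.625·cos57.4° = 1.953 m → τ = 542.2 N·m clockwise.
Window cleaner weight 81.6×9.81 = 800.5 N at distance d → arm d·cos57.4° → τ = 800.5·d·0.5388 clockwise.
Wall normal N at the top has arm L sinθ = 6.108 m counterclockwise, so Στ = 0 gives N·6.108 = 542.2 + 431.3·d.
ΣFy = 0 ⇒ N_floor = 1078 N, so the maximum friction is μ_s·N_floor = 0.37×1078 = 398.9 N. ΣFx = 0 ⇒ N_wall = f, so at the slipping point N = 398.9 N.
Substituting: 398.9×6.108 = 542.2 + 431.3·d ⇒ d = (2436 − 542.2) / 431.3 = 4.39 m.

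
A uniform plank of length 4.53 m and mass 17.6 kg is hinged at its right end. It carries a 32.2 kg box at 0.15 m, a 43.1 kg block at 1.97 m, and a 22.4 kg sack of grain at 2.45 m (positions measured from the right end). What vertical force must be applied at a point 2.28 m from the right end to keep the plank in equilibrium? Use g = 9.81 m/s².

Taking torques about the right end:
Beam weight: 17.6 × 9.81 = 172.7 N down at 2.265 m → arm 2.265 m, τ = 172.7 × 2.265 = 391.2 N·m counterclockwise.
Box: 32.2 × 9.81 = 315.9 N down at 0.15 m → arm 0.15 m, τ = 315.9 × 0.15 = 47.38 N·m counterclockwise.
Block: 43.1 × 9.81 = 422.8 N down at 1.97 m → arm 1.97 m, τ = 422.8 × 1.97 = 832.9 N·m counterclockwise.
Sack of grain: 22.4 × 9.81 = 219.7 N down at 2.45 m → arm 2.45 m, τ = 219.7 × 2.45 = 538.3 N·m counterclockwise.
Net moment of the loads = 1810 N·m counterclockwise.
The upward force F acts at a point 2.28 m from the right end, arm 2.28 m, giving F × 2.28 clockwise.
Στ = 0 ⇒ F × 2.28 = 1810 ⇒ F = 1810 / 2.28 = 794 N.

F ≈ 794 N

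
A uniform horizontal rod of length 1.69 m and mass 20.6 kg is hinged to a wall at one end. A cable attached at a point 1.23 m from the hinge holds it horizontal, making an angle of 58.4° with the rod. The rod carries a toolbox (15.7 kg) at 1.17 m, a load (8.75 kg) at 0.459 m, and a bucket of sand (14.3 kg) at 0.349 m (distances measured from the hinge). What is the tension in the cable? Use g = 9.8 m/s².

About the hinge:
Beam weight: 20.6 × 9.8 = 201.9 N down at 0.845 m → arm 0.845 m, τ = 201.9 × 0.845 = 170.6 N·m clockwise.
Toolbox: 15.7 × 9.8 = 153.9 N down at 1.17 m → arm 1.17 m, τ = 153.9 × 1.17 = 180.1 N·m clockwise.
Load: 8.75 × 9.8 = 85.75 N down at 0.459 m → arm 0.459 m, τ = 85.75 × 0.459 = 39.36 N·m clockwise.
Bucket of sand: 14.3 × 9.8 = 140.1 N down at 0.349 m → arm 0.349 m, τ = 140.1 × 0.349 = 48.89 N·m clockwise.
Total clockwise load moment = 438.9 N·m.
The cable tension T acts at 1.23 m; only its component perpendicular to the rod, T sinθ, produces torque. sin 58.4° = 0.8517.
Setting net torque to zero: T × 1.23 × 0.8517 = 438.9 → T = 438.9 / 1.048 = 419 N.

T ≈ 419 N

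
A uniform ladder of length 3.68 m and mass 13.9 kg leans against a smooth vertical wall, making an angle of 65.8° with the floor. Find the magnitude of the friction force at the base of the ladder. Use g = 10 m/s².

Choose the foot of the ladder as the axis so the floor normal and friction both act there and drop out.
Ladder weight 13.9×10 = 139 N acts at 1.84 m along the ladder; its horizontal arm is 1.84·cos65.8° = 0.7543 m → τ = 104.8 N·m clockwise.
Wall normal N acts horizontally at the top; its moment arm is the height L sinθ = 3.68·sin65.8° = 3.357 m, counterclockwise.
Στ = 0 ⇒ N × 3.357 = 104.8 ⇒ N = 31.2 N.
ΣFx = 0: friction at the foot balances the wall's push, so f = N_wall = 31.2 N.

f ≈ 31.2 N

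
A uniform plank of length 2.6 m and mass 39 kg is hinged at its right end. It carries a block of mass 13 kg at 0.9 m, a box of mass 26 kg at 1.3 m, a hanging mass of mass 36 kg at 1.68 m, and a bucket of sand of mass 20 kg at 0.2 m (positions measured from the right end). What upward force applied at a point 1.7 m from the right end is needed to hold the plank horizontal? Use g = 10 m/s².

F ≈ 945 N

About the right end:
Beam weight: 39 × 10 = 390 N down at 1.3 m → arm 1.3 m, τ = 390 × 1.3 = 507 N·m counterclockwise.
Block: 13 × 10 = 130 N down at 0.9 m → arm 0.9 m, τ = 130 × 0.9 = 117 N·m counterclockwise.
Box: 26 × 10 = 260 N down at 1.3 m → arm 1.3 m, τ = 260 × 1.3 = 338 N·m counterclockwise.
Hanging mass: 36 × 10 = 360 N down at 1.68 m → arm 1.68 m, τ = 360 × 1.68 = 604.8 N·m counterclockwise.
Bucket of sand: 20 × 10 = 200 N down at 0.2 m → arm 0.2 m, τ = 200 × 0.2 = 40 N·m counterclockwise.
Net moment of the loads = 1607 N·m counterclockwise.
The upward force F acts at a point 1.7 m from the right end, arm 1.7 m, giving F × 1.7 clockwise.
Στ = 0 ⇒ F × 1.7 = 1607 ⇒ F = 1607 / 1.7 = 945 N.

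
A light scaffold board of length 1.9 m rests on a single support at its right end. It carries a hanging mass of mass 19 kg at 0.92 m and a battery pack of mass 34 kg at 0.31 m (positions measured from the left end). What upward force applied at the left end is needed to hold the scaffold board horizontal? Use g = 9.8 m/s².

Taking torques about the right end:
Hanging mass: 19 × 9.8 = 186.2 N down at 0.92 m → arm 0.98 m, τ = 186.2 × 0.98 = 182.5 N·m counterclockwise.
Battery pack: 34 × 9.8 = 333.2 N down at 0.31 m → arm 1.59 m, τ = 333.2 × 1.59 = 529.8 N·m counterclockwise.
Net moment of the loads = 712.3 N·m counterclockwise.
The upward force F acts at the left end, arm 1.9 m, giving F × 1.9 clockwise.
Balancing moments: F × 1.9 = 712.3, giving F = 712.3 / 1.9 = 375 N.

F ≈ 375 N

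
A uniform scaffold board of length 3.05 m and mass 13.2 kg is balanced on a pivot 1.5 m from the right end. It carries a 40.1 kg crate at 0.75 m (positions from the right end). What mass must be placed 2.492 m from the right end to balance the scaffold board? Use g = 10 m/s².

Taking torques about the pivot (at 1.5 m from the right end):
Beam weight: 13.2 × 10 = 132 N down at 1.525 m → arm 0.025 m, τ = 132 × 0.025 = 3.3 N·m counterclockwise.
Crate: 40.1 × 10 = 401 N down at 0.75 m → arm 0.75 m, τ = 401 × 0.75 = 300.8 N·m clockwise.
Net moment of known loads = 297.5 N·m clockwise.
An unknown mass m at 2.492 m has arm 0.992 m; its moment is m·g·0.992 counterclockwise.
For rotational equilibrium, m × 10 × 0.992 = 297.5, so m = 297.5 / (10 × 0.992) = 30 kg.

m ≈ 30 kg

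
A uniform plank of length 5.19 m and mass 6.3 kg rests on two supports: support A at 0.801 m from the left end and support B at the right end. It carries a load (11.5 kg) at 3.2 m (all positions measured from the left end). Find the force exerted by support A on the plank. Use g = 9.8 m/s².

Choose support B as the axis so its reaction then has zero moment arm.
Beam weight: 6.3 × 9.8 = 61.74 N down at 2.595 m → arm 2.595 m, τ = 61.74 × 2.595 = 160.2 N·m counterclockwise.
Load: 11.5 × 9.8 = 112.7 N down at 3.2 m → arm 1.99 m, τ = 112.7 × 1.99 = 224.3 N·m counterclockwise.
Net load moment about support B = 384.5 N·m counterclockwise.
Reaction R at support A is upward at 0.801 m, arm 4.389 m → moment R × 4.389 clockwise.
For rotational equilibrium, R × 4.389 = 384.5, so R = 87.6 N.

R_A ≈ 87.6 N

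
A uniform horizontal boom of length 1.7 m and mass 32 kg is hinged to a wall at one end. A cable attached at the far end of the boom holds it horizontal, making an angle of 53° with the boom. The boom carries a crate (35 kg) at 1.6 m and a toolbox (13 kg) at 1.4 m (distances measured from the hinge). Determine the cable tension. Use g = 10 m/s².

About the hinge:
Beam weight: 32 × 10 = 320 N down at 0.85 m → arm 0.85 m, τ = 320 × 0.85 = 272 N·m clockwise.
Crate: 35 × 10 = 350 N down at 1.6 m → arm 1.6 m, τ = 350 × 1.6 = 560 N·m clockwise.
Toolbox: 13 × 10 = 130 N down at 1.4 m → arm 1.4 m, τ = 130 × 1.4 = 182 N·m clockwise.
Total clockwise load moment = 1014 N·m.
The cable tension T acts at 1.7 m; only its component perpendicular to the boom, T sinθ, produces torque. sin 53° = 0.7986.
Στ = 0 ⇒ T × 1.7 × 0.7986 = 1014 ⇒ T = 1014 / 1.358 = 747 N.

T ≈ 747 N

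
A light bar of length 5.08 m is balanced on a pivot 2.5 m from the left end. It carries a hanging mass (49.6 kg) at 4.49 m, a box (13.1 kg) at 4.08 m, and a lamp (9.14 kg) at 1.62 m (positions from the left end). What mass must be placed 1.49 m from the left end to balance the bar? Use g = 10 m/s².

m ≈ 110 kg

Take moments about the pivot (at 2.5 m from the left end).
Hanging mass: 49.6 × 10 = 496 N down at 4.49 m → arm 1.99 m, τ = 496 × 1.99 = 987 N·m clockwise.
Box: 13.1 × 10 = 131 N down at 4.08 m → arm 1.58 m, τ = 131 × 1.58 = 207 N·m clockwise.
Lamp: 9.14 × 10 = 91.4 N down at 1.62 m → arm 0.88 m, τ = 91.4 × 0.88 = 80.43 N·m counterclockwise.
Net moment of known loads = 1114 N·m clockwise.
An unknown mass m at 1.49 m has arm 1.01 m; its moment is m·g·1.01 counterclockwise.
Setting net torque to zero: m × 10 × 1.01 = 1114 → m = 1114 / (10 × 1.01) = 110 kg.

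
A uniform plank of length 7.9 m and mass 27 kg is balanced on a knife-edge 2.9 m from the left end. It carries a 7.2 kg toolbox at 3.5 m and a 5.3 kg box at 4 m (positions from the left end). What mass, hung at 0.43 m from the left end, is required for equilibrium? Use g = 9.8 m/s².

About the knife-edge (at 2.9 m from the left end):
Beam weight: 27 × 9.8 = 264.6 N down at 3.95 m → arm 1.05 m, τ = 264.6 × 1.05 = 277.8 N·m clockwise.
Toolbox: 7.2 × 9.8 = 70.56 N down at 3.5 m → arm 0.6 m, τ = 70.56 × 0.6 = 42.34 N·m clockwise.
Box: 5.3 × 9.8 = 51.94 N down at 4 m → arm 1.1 m, τ = 51.94 × 1.1 = 57.13 N·m clockwise.
Net moment of known loads = 377.3 N·m clockwise.
An unknown mass m at 0.43 m has arm 2.47 m; its moment is m·g·2.47 counterclockwise.
For rotational equilibrium, m × 9.8 × 2.47 = 377.3, so m = 377.3 / (9.8 × 2.47) = 15.6 kg.

m ≈ 15.6 kg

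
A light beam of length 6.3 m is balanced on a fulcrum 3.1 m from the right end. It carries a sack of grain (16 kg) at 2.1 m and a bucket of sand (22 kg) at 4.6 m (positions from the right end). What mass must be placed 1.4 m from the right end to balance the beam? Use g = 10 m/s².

About the fulcrum (at 3.1 m from the right end):
Sack of grain: 16 × 10 = 160 N down at 2.1 m → arm 1 m, τ = 160 × 1 = 160 N·m clockwise.
Bucket of sand: 22 × 10 = 220 N down at 4.6 m → arm 1.5 m, τ = 220 × 1.5 = 330 N·m counterclockwise.
Net moment of known loads = 170 N·m counterclockwise.
An unknown mass m at 1.4 m has arm 1.7 m; its moment is m·g·1.7 clockwise.
Balancing moments: m × 10 × 1.7 = 170, giving m = 170 / (10 × 1.7) = 10 kg.

m ≈ 10 kg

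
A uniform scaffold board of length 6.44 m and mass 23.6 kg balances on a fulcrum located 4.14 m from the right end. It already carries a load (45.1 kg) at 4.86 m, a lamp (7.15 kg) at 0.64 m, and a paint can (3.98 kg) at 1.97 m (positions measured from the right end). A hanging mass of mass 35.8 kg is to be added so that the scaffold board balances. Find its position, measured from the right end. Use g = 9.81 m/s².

Taking torques about the fulcrum (at 4.14 m from the right end):
Beam weight: 23.6 × 9.81 = 231.5 N down at 3.22 m → arm 0.92 m, τ = 231.5 × 0.92 = 213 N·m clockwise.
Load: 45.1 × 9.81 = 442.4 N down at 4.86 m → arm 0.72 m, τ = 442.4 × 0.72 = 318.5 N·m counterclockwise.
Lamp: 7.15 × 9.81 = 70.14 N down at 0.64 m → arm 3.5 m, τ = 70.14 × 3.5 = 245.5 N·m clockwise.
Paint can: 3.98 × 9.81 = 39.04 N down at 1.97 m → arm 2.17 m, τ = 39.04 × 2.17 = 84.72 N·m clockwise.
Net moment of existing loads = 224.7 N·m clockwise.
The hanging mass weighs 35.8 × 9.81 = 351.2 N and must supply an equal counterclockwise moment, so its lever arm about the fulcrum is 224.7 / 351.2 = 0.64 m.
That puts it at 4.14 + 0.64 = 4.78 m from the right end.

x ≈ 4.78 m from the right end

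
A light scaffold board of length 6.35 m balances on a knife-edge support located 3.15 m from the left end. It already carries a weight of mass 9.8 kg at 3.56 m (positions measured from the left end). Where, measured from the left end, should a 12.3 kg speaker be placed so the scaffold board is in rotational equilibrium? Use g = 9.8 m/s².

x ≈ 2.82 m from the left end

Take moments about the knife-edge support (at 3.15 m from the left end).
Weight: 9.8 × 9.8 = 96.04 N down at 3.56 m → arm 0.41 m, τ = 96.04 × 0.41 = 39.38 N·m clockwise.
Net moment of existing loads = 39.38 N·m clockwise.
The speaker weighs 12.3 × 9.8 = 120.5 N and must supply an equal counterclockwise moment, so its lever arm about the knife-edge support is 39.38 / 120.5 = 0.327 m.
That puts it at 3.15 − 0.327 = 2.82 m from the left end.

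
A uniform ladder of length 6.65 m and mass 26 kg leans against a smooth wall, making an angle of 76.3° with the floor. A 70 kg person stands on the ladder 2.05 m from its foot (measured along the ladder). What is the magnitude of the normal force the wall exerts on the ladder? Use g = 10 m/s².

N_wall ≈ 84.3 N

Take moments about the foot of the ladder.
Ladder weight 26×10 = 260 N acts at 3.325 m along the ladder; its horizontal arm is 3.325·cos76.3° = 0.7875 m → τ = 204.8 N·m clockwise.
Person: 70×10 = 700 N at 2.05 m → arm 0.4855 m → τ = 339.8 N·m clockwise.
Wall normal N acts horizontally at the top; its moment arm is the height L sinθ = 6.65·sin76.3° = 6.461 m, counterclockwise.
Setting net torque to zero: N × 6.461 = 544.6 → N = 84.3 N.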